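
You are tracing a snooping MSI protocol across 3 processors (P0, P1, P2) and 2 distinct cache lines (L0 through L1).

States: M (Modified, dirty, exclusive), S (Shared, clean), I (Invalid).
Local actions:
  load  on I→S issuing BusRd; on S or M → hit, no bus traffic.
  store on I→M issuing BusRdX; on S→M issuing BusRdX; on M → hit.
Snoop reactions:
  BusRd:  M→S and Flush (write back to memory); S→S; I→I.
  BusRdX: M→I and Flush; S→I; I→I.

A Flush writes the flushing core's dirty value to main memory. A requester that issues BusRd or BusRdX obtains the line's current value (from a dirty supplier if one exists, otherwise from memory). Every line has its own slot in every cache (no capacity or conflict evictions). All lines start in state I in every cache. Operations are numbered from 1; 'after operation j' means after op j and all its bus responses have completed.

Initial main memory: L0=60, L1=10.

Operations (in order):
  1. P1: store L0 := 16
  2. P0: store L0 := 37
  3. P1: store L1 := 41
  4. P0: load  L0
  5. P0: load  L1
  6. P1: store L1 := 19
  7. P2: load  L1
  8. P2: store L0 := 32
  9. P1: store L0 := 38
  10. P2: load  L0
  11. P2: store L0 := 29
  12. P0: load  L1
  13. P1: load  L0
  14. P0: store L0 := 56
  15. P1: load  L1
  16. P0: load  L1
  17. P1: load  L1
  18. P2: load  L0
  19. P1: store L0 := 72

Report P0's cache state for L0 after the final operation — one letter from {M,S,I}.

state = I

[1] P1: store L0 := 16 | P0:I, P1:M(16), P2:I | bus: BusRdX
[2] P0: store L0 := 37 | P0:M(37), P1:I, P2:I | bus: BusRdX,Flush
[3] P1: store L1 := 41 | P0:I, P1:M(41), P2:I | bus: BusRdX
[4] P0: load  L0 | P0:M(37), P1:I, P2:I | bus: none
[5] P0: load  L1 | P0:S(41), P1:S(41), P2:I | bus: BusRd,Flush
[6] P1: store L1 := 19 | P0:I, P1:M(19), P2:I | bus: BusRdX
[7] P2: load  L1 | P0:I, P1:S(19), P2:S(19) | bus: BusRd,Flush
[8] P2: store L0 := 32 | P0:I, P1:I, P2:M(32) | bus: BusRdX,Flush
[9] P1: store L0 := 38 | P0:I, P1:M(38), P2:I | bus: BusRdX,Flush
[10] P2: load  L0 | P0:I, P1:S(38), P2:S(38) | bus: BusRd,Flush
[11] P2: store L0 := 29 | P0:I, P1:I, P2:M(29) | bus: BusRdX
[12] P0: load  L1 | P0:S(19), P1:S(19), P2:S(19) | bus: BusRd
[13] P1: load  L0 | P0:I, P1:S(29), P2:S(29) | bus: BusRd,Flush
[14] P0: store L0 := 56 | P0:M(56), P1:I, P2:I | bus: BusRdX
[15] P1: load  L1 | P0:S(19), P1:S(19), P2:S(19) | bus: none
[16] P0: load  L1 | P0:S(19), P1:S(19), P2:S(19) | bus: none
[17] P1: load  L1 | P0:S(19), P1:S(19), P2:S(19) | bus: none
[18] P2: load  L0 | P0:S(56), P1:I, P2:S(56) | bus: BusRd,Flush
[19] P1: store L0 := 72 | P0:I, P1:M(72), P2:I | bus: BusRdX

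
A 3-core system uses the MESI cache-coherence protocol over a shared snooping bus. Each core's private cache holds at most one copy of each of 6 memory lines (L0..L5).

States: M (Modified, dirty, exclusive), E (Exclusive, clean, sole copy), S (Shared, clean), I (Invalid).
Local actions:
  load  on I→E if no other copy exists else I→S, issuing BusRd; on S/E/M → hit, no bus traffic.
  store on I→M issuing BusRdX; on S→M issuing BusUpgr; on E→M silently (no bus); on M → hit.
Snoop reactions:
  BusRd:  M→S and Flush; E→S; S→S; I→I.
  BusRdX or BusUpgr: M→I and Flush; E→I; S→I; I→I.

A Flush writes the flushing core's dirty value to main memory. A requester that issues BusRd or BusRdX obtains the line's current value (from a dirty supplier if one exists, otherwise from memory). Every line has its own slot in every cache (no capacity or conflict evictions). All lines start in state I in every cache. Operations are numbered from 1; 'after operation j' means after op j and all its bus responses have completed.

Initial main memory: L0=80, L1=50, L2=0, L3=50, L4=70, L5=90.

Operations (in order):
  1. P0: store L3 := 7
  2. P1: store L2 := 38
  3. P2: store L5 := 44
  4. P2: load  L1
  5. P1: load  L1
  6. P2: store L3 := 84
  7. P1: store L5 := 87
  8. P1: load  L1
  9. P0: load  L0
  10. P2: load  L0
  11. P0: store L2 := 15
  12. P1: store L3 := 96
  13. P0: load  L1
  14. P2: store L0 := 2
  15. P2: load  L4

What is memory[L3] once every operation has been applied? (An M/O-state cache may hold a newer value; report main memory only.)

memory[L3] = 84

step 1: P0: store L3 := 7  ⟶  MII  (L3)  txn=BusRdX  M[L3]=50
step 2: P1: store L2 := 38  ⟶  IMI  (L2)  txn=BusRdX  M[L2]=0
step 3: P2: store L5 := 44  ⟶  IIM  (L5)  txn=BusRdX  M[L5]=90
step 4: P2: load  L1  ⟶  IIE  (L1)  txn=BusRd  M[L1]=50
step 5: P1: load  L1  ⟶  ISS  (L1)  txn=BusRd  M[L1]=50
step 6: P2: store L3 := 84  ⟶  IIM  (L3)  txn=BusRdX+Flush  M[L3]=7
step 7: P1: store L5 := 87  ⟶  IMI  (L5)  txn=BusRdX+Flush  M[L5]=44
step 8: P1: load  L1  ⟶  ISS  (L1)  txn=∅  M[L1]=50
step 9: P0: load  L0  ⟶  EII  (L0)  txn=BusRd  M[L0]=80
step 10: P2: load  L0  ⟶  SIS  (L0)  txn=BusRd  M[L0]=80
step 11: P0: store L2 := 15  ⟶  MII  (L2)  txn=BusRdX+Flush  M[L2]=38
step 12: P1: store L3 := 96  ⟶  IMI  (L3)  txn=BusRdX+Flush  M[L3]=84
step 13: P0: load  L1  ⟶  SSS  (L1)  txn=BusRd  M[L1]=50
step 14: P2: store L0 := 2  ⟶  IIM  (L0)  txn=BusUpgr  M[L0]=80
step 15: P2: load  L4  ⟶  IIE  (L4)  txn=BusRd  M[L4]=70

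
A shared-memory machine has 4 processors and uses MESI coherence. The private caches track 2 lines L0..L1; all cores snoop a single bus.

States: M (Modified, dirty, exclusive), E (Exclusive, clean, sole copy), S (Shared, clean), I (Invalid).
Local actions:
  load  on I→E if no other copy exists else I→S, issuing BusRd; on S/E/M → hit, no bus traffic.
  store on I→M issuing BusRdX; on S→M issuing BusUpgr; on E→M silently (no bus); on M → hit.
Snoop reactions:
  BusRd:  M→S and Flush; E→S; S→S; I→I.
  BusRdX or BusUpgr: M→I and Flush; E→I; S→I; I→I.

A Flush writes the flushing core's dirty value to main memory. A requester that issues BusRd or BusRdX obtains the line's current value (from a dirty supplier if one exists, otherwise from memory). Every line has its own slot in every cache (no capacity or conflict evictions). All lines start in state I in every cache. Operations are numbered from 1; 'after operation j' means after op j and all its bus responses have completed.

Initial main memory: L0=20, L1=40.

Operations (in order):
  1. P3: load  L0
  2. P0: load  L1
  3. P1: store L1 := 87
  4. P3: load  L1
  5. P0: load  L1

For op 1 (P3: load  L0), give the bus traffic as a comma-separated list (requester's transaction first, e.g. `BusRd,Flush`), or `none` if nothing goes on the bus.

bus = BusRd

1. P3: load  L0  bus=[BusRd]  L0: P0=I P1=I P2=I P3=E  mem[L0]=20
2. P0: load  L1  bus=[BusRd]  L1: P0=E P1=I P2=I P3=I  mem[L1]=40
3. P1: store L1 := 87  bus=[BusRdX]  L1: P0=I P1=M P2=I P3=I  mem[L1]=40
4. P3: load  L1  bus=[BusRd,Flush]  L1: P0=I P1=S P2=I P3=S  mem[L1]=87
5. P0: load  L1  bus=[BusRd]  L1: P0=S P1=S P2=I P3=S  mem[L1]=87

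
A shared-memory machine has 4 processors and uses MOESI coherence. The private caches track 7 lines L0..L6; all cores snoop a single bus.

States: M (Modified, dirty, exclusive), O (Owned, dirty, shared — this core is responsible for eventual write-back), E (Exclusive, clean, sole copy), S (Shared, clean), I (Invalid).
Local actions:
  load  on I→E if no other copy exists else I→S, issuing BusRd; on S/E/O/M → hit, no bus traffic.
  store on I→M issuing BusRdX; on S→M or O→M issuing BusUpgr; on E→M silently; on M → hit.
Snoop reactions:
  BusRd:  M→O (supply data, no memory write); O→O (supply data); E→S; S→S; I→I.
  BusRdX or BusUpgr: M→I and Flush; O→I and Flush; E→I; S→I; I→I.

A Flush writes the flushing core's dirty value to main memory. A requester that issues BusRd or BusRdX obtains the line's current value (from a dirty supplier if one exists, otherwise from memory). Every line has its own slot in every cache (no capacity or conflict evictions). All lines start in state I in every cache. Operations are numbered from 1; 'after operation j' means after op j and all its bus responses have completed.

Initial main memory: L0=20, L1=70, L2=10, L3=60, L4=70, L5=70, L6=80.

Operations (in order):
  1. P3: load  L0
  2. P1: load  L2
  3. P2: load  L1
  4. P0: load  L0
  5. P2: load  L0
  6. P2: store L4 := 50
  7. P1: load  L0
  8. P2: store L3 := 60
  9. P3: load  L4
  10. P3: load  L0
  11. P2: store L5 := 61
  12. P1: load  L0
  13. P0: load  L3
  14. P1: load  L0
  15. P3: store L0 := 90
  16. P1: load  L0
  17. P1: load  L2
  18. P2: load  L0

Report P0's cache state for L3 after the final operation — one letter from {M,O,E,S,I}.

state = S

1. P3: load  L0  bus=[BusRd]  L0: P0=I P1=I P2=I P3=E  mem[L0]=20
2. P1: load  L2  bus=[BusRd]  L2: P0=I P1=E P2=I P3=I  mem[L2]=10
3. P2: load  L1  bus=[BusRd]  L1: P0=I P1=I P2=E P3=I  mem[L1]=70
4. P0: load  L0  bus=[BusRd]  L0: P0=S P1=I P2=I P3=S  mem[L0]=20
5. P2: load  L0  bus=[BusRd]  L0: P0=S P1=I P2=S P3=S  mem[L0]=20
6. P2: store L4 := 50  bus=[BusRdX]  L4: P0=I P1=I P2=M P3=I  mem[L4]=70
7. P1: load  L0  bus=[BusRd]  L0: P0=S P1=S P2=S P3=S  mem[L0]=20
8. P2: store L3 := 60  bus=[BusRdX]  L3: P0=I P1=I P2=M P3=I  mem[L3]=60
9. P3: load  L4  bus=[BusRd]  L4: P0=I P1=I P2=O P3=S  mem[L4]=70
10. P3: load  L0  bus=[-]  L0: P0=S P1=S P2=S P3=S  mem[L0]=20
11. P2: store L5 := 61  bus=[BusRdX]  L5: P0=I P1=I P2=M P3=I  mem[L5]=70
12. P1: load  L0  bus=[-]  L0: P0=S P1=S P2=S P3=S  mem[L0]=20
13. P0: load  L3  bus=[BusRd]  L3: P0=S P1=I P2=O P3=I  mem[L3]=60
14. P1: load  L0  bus=[-]  L0: P0=S P1=S P2=S P3=S  mem[L0]=20
15. P3: store L0 := 90  bus=[BusUpgr]  L0: P0=I P1=I P2=I P3=M  mem[L0]=20
16. P1: load  L0  bus=[BusRd]  L0: P0=I P1=S P2=I P3=O  mem[L0]=20
17. P1: load  L2  bus=[-]  L2: P0=I P1=E P2=I P3=I  mem[L2]=10
18. P2: load  L0  bus=[BusRd]  L0: P0=I P1=S P2=S P3=O  mem[L0]=20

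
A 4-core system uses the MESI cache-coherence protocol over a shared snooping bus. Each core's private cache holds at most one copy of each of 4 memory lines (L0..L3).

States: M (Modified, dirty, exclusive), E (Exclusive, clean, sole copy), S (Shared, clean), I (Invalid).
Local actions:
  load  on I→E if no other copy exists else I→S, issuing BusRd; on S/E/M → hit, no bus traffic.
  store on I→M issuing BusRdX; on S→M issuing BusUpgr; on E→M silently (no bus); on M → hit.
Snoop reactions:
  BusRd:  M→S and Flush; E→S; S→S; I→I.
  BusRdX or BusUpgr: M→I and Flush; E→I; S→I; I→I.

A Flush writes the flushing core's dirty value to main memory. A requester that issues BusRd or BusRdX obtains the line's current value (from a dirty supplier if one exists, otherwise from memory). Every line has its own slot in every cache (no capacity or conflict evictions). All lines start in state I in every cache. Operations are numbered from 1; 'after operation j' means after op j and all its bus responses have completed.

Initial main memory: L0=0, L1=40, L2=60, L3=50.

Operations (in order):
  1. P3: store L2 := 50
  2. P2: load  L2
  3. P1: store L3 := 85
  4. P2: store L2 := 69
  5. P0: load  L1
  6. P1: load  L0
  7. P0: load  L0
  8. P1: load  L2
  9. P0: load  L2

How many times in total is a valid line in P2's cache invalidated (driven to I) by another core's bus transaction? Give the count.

invalidations = 0

1. P3: store L2 := 50  bus=[BusRdX]  L2: P0=I P1=I P2=I P3=M  mem[L2]=60
2. P2: load  L2  bus=[BusRd,Flush]  L2: P0=I P1=I P2=S P3=S  mem[L2]=50
3. P1: store L3 := 85  bus=[BusRdX]  L3: P0=I P1=M P2=I P3=I  mem[L3]=50
4. P2: store L2 := 69  bus=[BusUpgr]  L2: P0=I P1=I P2=M P3=I  mem[L2]=50
5. P0: load  L1  bus=[BusRd]  L1: P0=E P1=I P2=I P3=I  mem[L1]=40
6. P1: load  L0  bus=[BusRd]  L0: P0=I P1=E P2=I P3=I  mem[L0]=0
7. P0: load  L0  bus=[BusRd]  L0: P0=S P1=S P2=I P3=I  mem[L0]=0
8. P1: load  L2  bus=[BusRd,Flush]  L2: P0=I P1=S P2=S P3=I  mem[L2]=69
9. P0: load  L2  bus=[BusRd]  L2: P0=S P1=S P2=S P3=I  mem[L2]=69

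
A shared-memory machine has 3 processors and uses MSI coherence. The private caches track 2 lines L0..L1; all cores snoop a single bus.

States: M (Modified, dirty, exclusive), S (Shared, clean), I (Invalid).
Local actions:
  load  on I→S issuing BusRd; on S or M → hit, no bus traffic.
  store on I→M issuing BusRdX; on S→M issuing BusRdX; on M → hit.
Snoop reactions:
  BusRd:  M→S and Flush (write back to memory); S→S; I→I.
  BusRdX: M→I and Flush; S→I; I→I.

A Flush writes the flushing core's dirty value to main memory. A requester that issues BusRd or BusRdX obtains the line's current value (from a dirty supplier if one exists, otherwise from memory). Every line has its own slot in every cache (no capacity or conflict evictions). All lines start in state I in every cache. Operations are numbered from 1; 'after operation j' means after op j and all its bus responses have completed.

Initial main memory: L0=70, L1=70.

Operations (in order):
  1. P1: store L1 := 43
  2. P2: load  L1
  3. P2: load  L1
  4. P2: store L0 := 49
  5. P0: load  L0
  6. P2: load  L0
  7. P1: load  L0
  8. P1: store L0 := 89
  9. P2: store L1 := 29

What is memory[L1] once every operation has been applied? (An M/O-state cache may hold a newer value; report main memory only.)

memory[L1] = 43

  op1 P1: store L1 := 43 → I/M/I on L1; bus BusRdX; mem=70
  op2 P2: load  L1 → I/S/S on L1; bus BusRd Flush; mem=43
  op3 P2: load  L1 → I/S/S on L1; bus (none); mem=43
  op4 P2: store L0 := 49 → I/I/M on L0; bus BusRdX; mem=70
  op5 P0: load  L0 → S/I/S on L0; bus BusRd Flush; mem=49
  op6 P2: load  L0 → S/I/S on L0; bus (none); mem=49
  op7 P1: load  L0 → S/S/S on L0; bus BusRd; mem=49
  op8 P1: store L0 := 89 → I/M/I on L0; bus BusRdX; mem=49
  op9 P2: store L1 := 29 → I/I/M on L1; bus BusRdX; mem=43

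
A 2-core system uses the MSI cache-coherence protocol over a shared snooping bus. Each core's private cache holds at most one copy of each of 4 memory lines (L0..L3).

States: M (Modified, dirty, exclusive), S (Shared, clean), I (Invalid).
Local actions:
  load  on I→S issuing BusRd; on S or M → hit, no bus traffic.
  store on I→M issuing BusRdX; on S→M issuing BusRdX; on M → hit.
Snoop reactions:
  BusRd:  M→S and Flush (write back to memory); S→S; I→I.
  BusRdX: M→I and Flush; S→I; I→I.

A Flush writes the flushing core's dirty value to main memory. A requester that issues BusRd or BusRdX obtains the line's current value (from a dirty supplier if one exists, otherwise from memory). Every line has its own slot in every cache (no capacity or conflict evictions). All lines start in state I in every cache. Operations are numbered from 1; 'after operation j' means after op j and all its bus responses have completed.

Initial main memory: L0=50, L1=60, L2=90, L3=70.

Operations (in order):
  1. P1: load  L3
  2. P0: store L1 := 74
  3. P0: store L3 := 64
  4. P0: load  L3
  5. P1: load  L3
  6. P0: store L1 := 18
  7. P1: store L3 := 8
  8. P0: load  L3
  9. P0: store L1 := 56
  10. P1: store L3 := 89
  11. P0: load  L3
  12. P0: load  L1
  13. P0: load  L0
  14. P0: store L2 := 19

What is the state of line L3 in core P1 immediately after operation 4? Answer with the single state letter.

[1] P1: load  L3 | P0:I, P1:S(70) | bus: BusRd
[2] P0: store L1 := 74 | P0:M(74), P1:I | bus: BusRdX
[3] P0: store L3 := 64 | P0:M(64), P1:I | bus: BusRdX
[4] P0: load  L3 | P0:M(64), P1:I | bus: none
[5] P1: load  L3 | P0:S(64), P1:S(64) | bus: BusRd,Flush
[6] P0: store L1 := 18 | P0:M(18), P1:I | bus: none
[7] P1: store L3 := 8 | P0:I, P1:M(8) | bus: BusRdX
[8] P0: load  L3 | P0:S(8), P1:S(8) | bus: BusRd,Flush
[9] P0: store L1 := 56 | P0:M(56), P1:I | bus: none
[10] P1: store L3 := 89 | P0:I, P1:M(89) | bus: BusRdX
[11] P0: load  L3 | P0:S(89), P1:S(89) | bus: BusRd,Flush
[12] P0: load  L1 | P0:M(56), P1:I | bus: none
[13] P0: load  L0 | P0:S(50), P1:I | bus: BusRd
[14] P0: store L2 := 19 | P0:M(19), P1:I | bus: BusRdX

state = I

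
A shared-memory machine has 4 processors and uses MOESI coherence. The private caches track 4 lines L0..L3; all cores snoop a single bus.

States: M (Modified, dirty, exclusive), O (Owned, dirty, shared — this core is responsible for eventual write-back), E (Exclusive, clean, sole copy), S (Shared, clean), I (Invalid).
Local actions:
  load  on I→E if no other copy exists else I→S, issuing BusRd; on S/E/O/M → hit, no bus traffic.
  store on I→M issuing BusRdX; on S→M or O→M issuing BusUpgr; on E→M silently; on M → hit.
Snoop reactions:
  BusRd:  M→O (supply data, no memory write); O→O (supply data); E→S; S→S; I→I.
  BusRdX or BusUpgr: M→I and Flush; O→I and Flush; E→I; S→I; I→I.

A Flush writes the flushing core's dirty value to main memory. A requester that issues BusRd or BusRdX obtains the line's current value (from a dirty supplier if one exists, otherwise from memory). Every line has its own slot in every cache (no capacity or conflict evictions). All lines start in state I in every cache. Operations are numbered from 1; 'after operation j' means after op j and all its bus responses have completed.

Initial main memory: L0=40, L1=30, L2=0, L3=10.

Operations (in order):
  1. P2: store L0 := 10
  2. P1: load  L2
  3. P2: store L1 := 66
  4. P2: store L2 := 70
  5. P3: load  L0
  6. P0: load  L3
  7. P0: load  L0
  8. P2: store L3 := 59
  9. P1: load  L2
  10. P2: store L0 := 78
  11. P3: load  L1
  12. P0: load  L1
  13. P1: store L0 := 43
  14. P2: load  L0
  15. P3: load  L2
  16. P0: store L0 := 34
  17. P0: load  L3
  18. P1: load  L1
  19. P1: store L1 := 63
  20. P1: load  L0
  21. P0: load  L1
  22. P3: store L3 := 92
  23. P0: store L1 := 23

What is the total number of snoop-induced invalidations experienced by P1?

[1] P2: store L0 := 10 | P0:I, P1:I, P2:M(10), P3:I | bus: BusRdX
[2] P1: load  L2 | P0:I, P1:E(0), P2:I, P3:I | bus: BusRd
[3] P2: store L1 := 66 | P0:I, P1:I, P2:M(66), P3:I | bus: BusRdX
[4] P2: store L2 := 70 | P0:I, P1:I, P2:M(70), P3:I | bus: BusRdX
[5] P3: load  L0 | P0:I, P1:I, P2:O(10), P3:S(10) | bus: BusRd
[6] P0: load  L3 | P0:E(10), P1:I, P2:I, P3:I | bus: BusRd
[7] P0: load  L0 | P0:S(10), P1:I, P2:O(10), P3:S(10) | bus: BusRd
[8] P2: store L3 := 59 | P0:I, P1:I, P2:M(59), P3:I | bus: BusRdX
[9] P1: load  L2 | P0:I, P1:S(70), P2:O(70), P3:I | bus: BusRd
[10] P2: store L0 := 78 | P0:I, P1:I, P2:M(78), P3:I | bus: BusUpgr
[11] P3: load  L1 | P0:I, P1:I, P2:O(66), P3:S(66) | bus: BusRd
[12] P0: load  L1 | P0:S(66), P1:I, P2:O(66), P3:S(66) | bus: BusRd
[13] P1: store L0 := 43 | P0:I, P1:M(43), P2:I, P3:I | bus: BusRdX,Flush
[14] P2: load  L0 | P0:I, P1:O(43), P2:S(43), P3:I | bus: BusRd
[15] P3: load  L2 | P0:I, P1:S(70), P2:O(70), P3:S(70) | bus: BusRd
[16] P0: store L0 := 34 | P0:M(34), P1:I, P2:I, P3:I | bus: BusRdX,Flush
[17] P0: load  L3 | P0:S(59), P1:I, P2:O(59), P3:I | bus: BusRd
[18] P1: load  L1 | P0:S(66), P1:S(66), P2:O(66), P3:S(66) | bus: BusRd
[19] P1: store L1 := 63 | P0:I, P1:M(63), P2:I, P3:I | bus: BusUpgr,Flush
[20] P1: load  L0 | P0:O(34), P1:S(34), P2:I, P3:I | bus: BusRd
[21] P0: load  L1 | P0:S(63), P1:O(63), P2:I, P3:I | bus: BusRd
[22] P3: store L3 := 92 | P0:I, P1:I, P2:I, P3:M(92) | bus: BusRdX,Flush
[23] P0: store L1 := 23 | P0:M(23), P1:I, P2:I, P3:I | bus: BusUpgr,Flush

invalidations = 3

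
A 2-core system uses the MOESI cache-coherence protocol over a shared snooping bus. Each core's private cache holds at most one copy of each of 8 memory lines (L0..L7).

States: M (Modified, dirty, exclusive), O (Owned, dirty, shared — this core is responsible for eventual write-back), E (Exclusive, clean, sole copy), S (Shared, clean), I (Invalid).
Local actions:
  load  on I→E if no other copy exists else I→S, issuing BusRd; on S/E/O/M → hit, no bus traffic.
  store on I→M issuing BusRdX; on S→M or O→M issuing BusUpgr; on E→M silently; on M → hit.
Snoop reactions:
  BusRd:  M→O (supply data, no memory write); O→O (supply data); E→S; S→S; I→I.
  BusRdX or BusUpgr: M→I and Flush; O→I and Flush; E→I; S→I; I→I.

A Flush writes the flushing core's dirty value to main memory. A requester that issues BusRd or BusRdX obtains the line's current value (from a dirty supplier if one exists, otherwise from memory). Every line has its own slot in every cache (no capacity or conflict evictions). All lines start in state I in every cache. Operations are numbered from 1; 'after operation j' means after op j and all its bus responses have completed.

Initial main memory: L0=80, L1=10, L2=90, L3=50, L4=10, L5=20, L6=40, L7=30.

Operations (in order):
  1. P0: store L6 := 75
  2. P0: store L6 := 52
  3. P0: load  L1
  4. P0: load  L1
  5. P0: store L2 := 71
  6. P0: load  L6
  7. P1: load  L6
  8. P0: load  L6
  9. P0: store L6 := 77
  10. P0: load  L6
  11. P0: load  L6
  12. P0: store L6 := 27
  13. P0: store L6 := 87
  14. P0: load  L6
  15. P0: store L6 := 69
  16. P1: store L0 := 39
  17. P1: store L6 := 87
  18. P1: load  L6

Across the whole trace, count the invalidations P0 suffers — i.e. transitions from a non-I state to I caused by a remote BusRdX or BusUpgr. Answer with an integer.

invalidations = 1

  op1 P0: store L6 := 75 → M/I on L6; bus BusRdX; mem=40
  op2 P0: store L6 := 52 → M/I on L6; bus (none); mem=40
  op3 P0: load  L1 → E/I on L1; bus BusRd; mem=10
  op4 P0: load  L1 → E/I on L1; bus (none); mem=10
  op5 P0: store L2 := 71 → M/I on L2; bus BusRdX; mem=90
  op6 P0: load  L6 → M/I on L6; bus (none); mem=40
  op7 P1: load  L6 → O/S on L6; bus BusRd; mem=40
  op8 P0: load  L6 → O/S on L6; bus (none); mem=40
  op9 P0: store L6 := 77 → M/I on L6; bus BusUpgr; mem=40
  op10 P0: load  L6 → M/I on L6; bus (none); mem=40
  op11 P0: load  L6 → M/I on L6; bus (none); mem=40
  op12 P0: store L6 := 27 → M/I on L6; bus (none); mem=40
  op13 P0: store L6 := 87 → M/I on L6; bus (none); mem=40
  op14 P0: load  L6 → M/I on L6; bus (none); mem=40
  op15 P0: store L6 := 69 → M/I on L6; bus (none); mem=40
  op16 P1: store L0 := 39 → I/M on L0; bus BusRdX; mem=80
  op17 P1: store L6 := 87 → I/M on L6; bus BusRdX Flush; mem=69
  op18 P1: load  L6 → I/M on L6; bus (none); mem=69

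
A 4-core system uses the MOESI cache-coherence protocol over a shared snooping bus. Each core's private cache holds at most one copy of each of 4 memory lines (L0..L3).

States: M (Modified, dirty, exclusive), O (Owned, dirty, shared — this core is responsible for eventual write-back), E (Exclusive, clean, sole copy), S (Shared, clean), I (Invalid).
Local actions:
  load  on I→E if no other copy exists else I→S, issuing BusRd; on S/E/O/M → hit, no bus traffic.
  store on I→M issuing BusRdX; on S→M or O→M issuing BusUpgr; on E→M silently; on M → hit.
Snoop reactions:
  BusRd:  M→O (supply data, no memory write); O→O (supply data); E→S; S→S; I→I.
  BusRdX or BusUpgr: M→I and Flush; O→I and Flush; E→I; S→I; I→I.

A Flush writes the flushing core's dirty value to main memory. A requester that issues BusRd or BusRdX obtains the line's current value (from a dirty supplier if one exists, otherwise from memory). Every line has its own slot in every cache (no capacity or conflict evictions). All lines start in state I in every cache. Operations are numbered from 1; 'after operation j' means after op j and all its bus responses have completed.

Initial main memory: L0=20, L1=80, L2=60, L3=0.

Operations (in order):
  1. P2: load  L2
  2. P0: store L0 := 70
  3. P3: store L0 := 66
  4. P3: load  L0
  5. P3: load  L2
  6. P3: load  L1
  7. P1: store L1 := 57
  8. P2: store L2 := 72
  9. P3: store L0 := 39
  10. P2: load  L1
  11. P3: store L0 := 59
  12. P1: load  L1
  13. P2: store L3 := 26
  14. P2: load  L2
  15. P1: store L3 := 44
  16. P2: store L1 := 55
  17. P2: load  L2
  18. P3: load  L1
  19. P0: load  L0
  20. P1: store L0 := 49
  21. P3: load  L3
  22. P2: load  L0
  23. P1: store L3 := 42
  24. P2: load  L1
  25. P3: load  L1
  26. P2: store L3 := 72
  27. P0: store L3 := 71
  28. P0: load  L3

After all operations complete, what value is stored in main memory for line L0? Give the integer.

memory[L0] = 59

1. P2: load  L2  bus=[BusRd]  L2: P0=I P1=I P2=E P3=I  mem[L2]=60
2. P0: store L0 := 70  bus=[BusRdX]  L0: P0=M P1=I P2=I P3=I  mem[L0]=20
3. P3: store L0 := 66  bus=[BusRdX,Flush]  L0: P0=I P1=I P2=I P3=M  mem[L0]=70
4. P3: load  L0  bus=[-]  L0: P0=I P1=I P2=I P3=M  mem[L0]=70
5. P3: load  L2  bus=[BusRd]  L2: P0=I P1=I P2=S P3=S  mem[L2]=60
6. P3: load  L1  bus=[BusRd]  L1: P0=I P1=I P2=I P3=E  mem[L1]=80
7. P1: store L1 := 57  bus=[BusRdX]  L1: P0=I P1=M P2=I P3=I  mem[L1]=80
8. P2: store L2 := 72  bus=[BusUpgr]  L2: P0=I P1=I P2=M P3=I  mem[L2]=60
9. P3: store L0 := 39  bus=[-]  L0: P0=I P1=I P2=I P3=M  mem[L0]=70
10. P2: load  L1  bus=[BusRd]  L1: P0=I P1=O P2=S P3=I  mem[L1]=80
11. P3: store L0 := 59  bus=[-]  L0: P0=I P1=I P2=I P3=M  mem[L0]=70
12. P1: load  L1  bus=[-]  L1: P0=I P1=O P2=S P3=I  mem[L1]=80
13. P2: store L3 := 26  bus=[BusRdX]  L3: P0=I P1=I P2=M P3=I  mem[L3]=0
14. P2: load  L2  bus=[-]  L2: P0=I P1=I P2=M P3=I  mem[L2]=60
15. P1: store L3 := 44  bus=[BusRdX,Flush]  L3: P0=I P1=M P2=I P3=I  mem[L3]=26
16. P2: store L1 := 55  bus=[BusUpgr,Flush]  L1: P0=I P1=I P2=M P3=I  mem[L1]=57
17. P2: load  L2  bus=[-]  L2: P0=I P1=I P2=M P3=I  mem[L2]=60
18. P3: load  L1  bus=[BusRd]  L1: P0=I P1=I P2=O P3=S  mem[L1]=57
19. P0: load  L0  bus=[BusRd]  L0: P0=S P1=I P2=I P3=O  mem[L0]=70
20. P1: store L0 := 49  bus=[BusRdX,Flush]  L0: P0=I P1=M P2=I P3=I  mem[L0]=59
21. P3: load  L3  bus=[BusRd]  L3: P0=I P1=O P2=I P3=S  mem[L3]=26
22. P2: load  L0  bus=[BusRd]  L0: P0=I P1=O P2=S P3=I  mem[L0]=59
23. P1: store L3 := 42  bus=[BusUpgr]  L3: P0=I P1=M P2=I P3=I  mem[L3]=26
24. P2: load  L1  bus=[-]  L1: P0=I P1=I P2=O P3=S  mem[L1]=57
25. P3: load  L1  bus=[-]  L1: P0=I P1=I P2=O P3=S  mem[L1]=57
26. P2: store L3 := 72  bus=[BusRdX,Flush]  L3: P0=I P1=I P2=M P3=I  mem[L3]=42
27. P0: store L3 := 71  bus=[BusRdX,Flush]  L3: P0=M P1=I P2=I P3=I  mem[L3]=72
28. P0: load  L3  bus=[-]  L3: P0=M P1=I P2=I P3=I  mem[L3]=72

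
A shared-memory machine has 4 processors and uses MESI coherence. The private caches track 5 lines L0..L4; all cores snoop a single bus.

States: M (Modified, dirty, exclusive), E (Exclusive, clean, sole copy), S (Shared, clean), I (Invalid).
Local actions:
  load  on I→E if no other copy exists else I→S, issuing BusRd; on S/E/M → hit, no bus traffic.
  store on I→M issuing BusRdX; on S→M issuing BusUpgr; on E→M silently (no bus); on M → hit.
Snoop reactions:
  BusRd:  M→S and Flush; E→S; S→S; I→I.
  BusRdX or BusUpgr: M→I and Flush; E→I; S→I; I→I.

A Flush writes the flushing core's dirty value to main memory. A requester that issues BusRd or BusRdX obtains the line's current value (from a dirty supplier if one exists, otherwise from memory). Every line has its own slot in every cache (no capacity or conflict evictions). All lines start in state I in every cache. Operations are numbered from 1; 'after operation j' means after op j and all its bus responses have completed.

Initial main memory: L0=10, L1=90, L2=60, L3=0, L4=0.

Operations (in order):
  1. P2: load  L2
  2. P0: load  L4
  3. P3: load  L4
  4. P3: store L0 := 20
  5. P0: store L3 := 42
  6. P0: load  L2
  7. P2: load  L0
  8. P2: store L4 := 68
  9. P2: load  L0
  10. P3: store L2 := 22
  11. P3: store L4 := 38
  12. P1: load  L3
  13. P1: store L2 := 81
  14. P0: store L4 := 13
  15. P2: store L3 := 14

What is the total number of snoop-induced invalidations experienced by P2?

invalidations = 2

1. P2: load  L2  bus=[BusRd]  L2: P0=I P1=I P2=E P3=I  mem[L2]=60
2. P0: load  L4  bus=[BusRd]  L4: P0=E P1=I P2=I P3=I  mem[L4]=0
3. P3: load  L4  bus=[BusRd]  L4: P0=S P1=I P2=I P3=S  mem[L4]=0
4. P3: store L0 := 20  bus=[BusRdX]  L0: P0=I P1=I P2=I P3=M  mem[L0]=10
5. P0: store L3 := 42  bus=[BusRdX]  L3: P0=M P1=I P2=I P3=I  mem[L3]=0
6. P0: load  L2  bus=[BusRd]  L2: P0=S P1=I P2=S P3=I  mem[L2]=60
7. P2: load  L0  bus=[BusRd,Flush]  L0: P0=I P1=I P2=S P3=S  mem[L0]=20
8. P2: store L4 := 68  bus=[BusRdX]  L4: P0=I P1=I P2=M P3=I  mem[L4]=0
9. P2: load  L0  bus=[-]  L0: P0=I P1=I P2=S P3=S  mem[L0]=20
10. P3: store L2 := 22  bus=[BusRdX]  L2: P0=I P1=I P2=I P3=M  mem[L2]=60
11. P3: store L4 := 38  bus=[BusRdX,Flush]  L4: P0=I P1=I P2=I P3=M  mem[L4]=68
12. P1: load  L3  bus=[BusRd,Flush]  L3: P0=S P1=S P2=I P3=I  mem[L3]=42
13. P1: store L2 := 81  bus=[BusRdX,Flush]  L2: P0=I P1=M P2=I P3=I  mem[L2]=22
14. P0: store L4 := 13  bus=[BusRdX,Flush]  L4: P0=M P1=I P2=I P3=I  mem[L4]=38
15. P2: store L3 := 14  bus=[BusRdX]  L3: P0=I P1=I P2=M P3=I  mem[L3]=42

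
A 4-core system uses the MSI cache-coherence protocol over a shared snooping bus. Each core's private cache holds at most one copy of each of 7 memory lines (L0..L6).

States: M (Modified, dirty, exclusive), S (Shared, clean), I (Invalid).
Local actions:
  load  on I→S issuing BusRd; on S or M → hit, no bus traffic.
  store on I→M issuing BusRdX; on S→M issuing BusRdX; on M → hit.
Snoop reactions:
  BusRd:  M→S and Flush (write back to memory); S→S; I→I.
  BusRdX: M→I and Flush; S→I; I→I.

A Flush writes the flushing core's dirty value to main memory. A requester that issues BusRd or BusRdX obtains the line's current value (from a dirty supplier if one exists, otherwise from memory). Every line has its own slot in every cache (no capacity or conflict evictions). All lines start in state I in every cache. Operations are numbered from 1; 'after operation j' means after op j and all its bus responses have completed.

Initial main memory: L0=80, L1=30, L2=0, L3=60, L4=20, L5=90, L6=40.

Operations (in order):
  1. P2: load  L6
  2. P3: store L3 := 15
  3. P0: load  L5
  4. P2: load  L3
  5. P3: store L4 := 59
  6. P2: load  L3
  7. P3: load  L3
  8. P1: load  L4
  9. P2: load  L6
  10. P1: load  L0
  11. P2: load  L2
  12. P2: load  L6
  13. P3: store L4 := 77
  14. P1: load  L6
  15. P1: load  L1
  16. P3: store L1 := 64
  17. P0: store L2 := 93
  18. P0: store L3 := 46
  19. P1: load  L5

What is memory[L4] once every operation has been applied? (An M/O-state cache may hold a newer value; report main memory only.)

1. P2: load  L6  bus=[BusRd]  L6: P0=I P1=I P2=S P3=I  mem[L6]=40
2. P3: store L3 := 15  bus=[BusRdX]  L3: P0=I P1=I P2=I P3=M  mem[L3]=60
3. P0: load  L5  bus=[BusRd]  L5: P0=S P1=I P2=I P3=I  mem[L5]=90
4. P2: load  L3  bus=[BusRd,Flush]  L3: P0=I P1=I P2=S P3=S  mem[L3]=15
5. P3: store L4 := 59  bus=[BusRdX]  L4: P0=I P1=I P2=I P3=M  mem[L4]=20
6. P2: load  L3  bus=[-]  L3: P0=I P1=I P2=S P3=S  mem[L3]=15
7. P3: load  L3  bus=[-]  L3: P0=I P1=I P2=S P3=S  mem[L3]=15
8. P1: load  L4  bus=[BusRd,Flush]  L4: P0=I P1=S P2=I P3=S  mem[L4]=59
9. P2: load  L6  bus=[-]  L6: P0=I P1=I P2=S P3=I  mem[L6]=40
10. P1: load  L0  bus=[BusRd]  L0: P0=I P1=S P2=I P3=I  mem[L0]=80
11. P2: load  L2  bus=[BusRd]  L2: P0=I P1=I P2=S P3=I  mem[L2]=0
12. P2: load  L6  bus=[-]  L6: P0=I P1=I P2=S P3=I  mem[L6]=40
13. P3: store L4 := 77  bus=[BusRdX]  L4: P0=I P1=I P2=I P3=M  mem[L4]=59
14. P1: load  L6  bus=[BusRd]  L6: P0=I P1=S P2=S P3=I  mem[L6]=40
15. P1: load  L1  bus=[BusRd]  L1: P0=I P1=S P2=I P3=I  mem[L1]=30
16. P3: store L1 := 64  bus=[BusRdX]  L1: P0=I P1=I P2=I P3=M  mem[L1]=30
17. P0: store L2 := 93  bus=[BusRdX]  L2: P0=M P1=I P2=I P3=I  mem[L2]=0
18. P0: store L3 := 46  bus=[BusRdX]  L3: P0=M P1=I P2=I P3=I  mem[L3]=15
19. P1: load  L5  bus=[BusRd]  L5: P0=S P1=S P2=I P3=I  mem[L5]=90

memory[L4] = 59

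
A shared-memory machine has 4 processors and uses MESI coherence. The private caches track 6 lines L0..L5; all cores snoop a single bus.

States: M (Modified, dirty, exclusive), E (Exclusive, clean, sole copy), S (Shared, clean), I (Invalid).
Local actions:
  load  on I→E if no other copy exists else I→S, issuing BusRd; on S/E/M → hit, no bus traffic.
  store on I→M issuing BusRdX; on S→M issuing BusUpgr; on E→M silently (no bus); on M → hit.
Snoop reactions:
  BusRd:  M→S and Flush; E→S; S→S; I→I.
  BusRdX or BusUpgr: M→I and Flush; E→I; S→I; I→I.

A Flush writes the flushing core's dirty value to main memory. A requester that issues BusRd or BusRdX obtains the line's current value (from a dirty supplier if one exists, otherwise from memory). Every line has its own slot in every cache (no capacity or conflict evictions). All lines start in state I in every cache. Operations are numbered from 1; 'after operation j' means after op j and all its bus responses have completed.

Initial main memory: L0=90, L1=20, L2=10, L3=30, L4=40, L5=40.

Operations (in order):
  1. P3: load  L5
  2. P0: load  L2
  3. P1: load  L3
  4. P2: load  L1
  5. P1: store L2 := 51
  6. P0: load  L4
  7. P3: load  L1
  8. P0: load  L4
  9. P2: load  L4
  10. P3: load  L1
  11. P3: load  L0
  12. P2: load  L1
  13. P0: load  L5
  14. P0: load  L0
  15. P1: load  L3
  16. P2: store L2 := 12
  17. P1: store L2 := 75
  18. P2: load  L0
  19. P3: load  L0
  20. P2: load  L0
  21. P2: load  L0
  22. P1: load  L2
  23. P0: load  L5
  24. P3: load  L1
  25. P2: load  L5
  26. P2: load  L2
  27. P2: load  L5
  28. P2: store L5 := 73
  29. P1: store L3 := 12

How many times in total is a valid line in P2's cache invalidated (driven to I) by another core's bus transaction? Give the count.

invalidations = 1

  op1 P3: load  L5 → I/I/I/E on L5; bus BusRd; mem=40
  op2 P0: load  L2 → E/I/I/I on L2; bus BusRd; mem=10
  op3 P1: load  L3 → I/E/I/I on L3; bus BusRd; mem=30
  op4 P2: load  L1 → I/I/E/I on L1; bus BusRd; mem=20
  op5 P1: store L2 := 51 → I/M/I/I on L2; bus BusRdX; mem=10
  op6 P0: load  L4 → E/I/I/I on L4; bus BusRd; mem=40
  op7 P3: load  L1 → I/I/S/S on L1; bus BusRd; mem=20
  op8 P0: load  L4 → E/I/I/I on L4; bus (none); mem=40
  op9 P2: load  L4 → S/I/S/I on L4; bus BusRd; mem=40
  op10 P3: load  L1 → I/I/S/S on L1; bus (none); mem=20
  op11 P3: load  L0 → I/I/I/E on L0; bus BusRd; mem=90
  op12 P2: load  L1 → I/I/S/S on L1; bus (none); mem=20
  op13 P0: load  L5 → S/I/I/S on L5; bus BusRd; mem=40
  op14 P0: load  L0 → S/I/I/S on L0; bus BusRd; mem=90
  op15 P1: load  L3 → I/E/I/I on L3; bus (none); mem=30
  op16 P2: store L2 := 12 → I/I/M/I on L2; bus BusRdX Flush; mem=51
  op17 P1: store L2 := 75 → I/M/I/I on L2; bus BusRdX Flush; mem=12
  op18 P2: load  L0 → S/I/S/S on L0; bus BusRd; mem=90
  op19 P3: load  L0 → S/I/S/S on L0; bus (none); mem=90
  op20 P2: load  L0 → S/I/S/S on L0; bus (none); mem=90
  op21 P2: load  L0 → S/I/S/S on L0; bus (none); mem=90
  op22 P1: load  L2 → I/M/I/I on L2; bus (none); mem=12
  op23 P0: load  L5 → S/I/I/S on L5; bus (none); mem=40
  op24 P3: load  L1 → I/I/S/S on L1; bus (none); mem=20
  op25 P2: load  L5 → S/I/S/S on L5; bus BusRd; mem=40
  op26 P2: load  L2 → I/S/S/I on L2; bus BusRd Flush; mem=75
  op27 P2: load  L5 → S/I/S/S on L5; bus (none); mem=40
  op28 P2: store L5 := 73 → I/I/M/I on L5; bus BusUpgr; mem=40
  op29 P1: store L3 := 12 → I/M/I/I on L3; bus (none); mem=30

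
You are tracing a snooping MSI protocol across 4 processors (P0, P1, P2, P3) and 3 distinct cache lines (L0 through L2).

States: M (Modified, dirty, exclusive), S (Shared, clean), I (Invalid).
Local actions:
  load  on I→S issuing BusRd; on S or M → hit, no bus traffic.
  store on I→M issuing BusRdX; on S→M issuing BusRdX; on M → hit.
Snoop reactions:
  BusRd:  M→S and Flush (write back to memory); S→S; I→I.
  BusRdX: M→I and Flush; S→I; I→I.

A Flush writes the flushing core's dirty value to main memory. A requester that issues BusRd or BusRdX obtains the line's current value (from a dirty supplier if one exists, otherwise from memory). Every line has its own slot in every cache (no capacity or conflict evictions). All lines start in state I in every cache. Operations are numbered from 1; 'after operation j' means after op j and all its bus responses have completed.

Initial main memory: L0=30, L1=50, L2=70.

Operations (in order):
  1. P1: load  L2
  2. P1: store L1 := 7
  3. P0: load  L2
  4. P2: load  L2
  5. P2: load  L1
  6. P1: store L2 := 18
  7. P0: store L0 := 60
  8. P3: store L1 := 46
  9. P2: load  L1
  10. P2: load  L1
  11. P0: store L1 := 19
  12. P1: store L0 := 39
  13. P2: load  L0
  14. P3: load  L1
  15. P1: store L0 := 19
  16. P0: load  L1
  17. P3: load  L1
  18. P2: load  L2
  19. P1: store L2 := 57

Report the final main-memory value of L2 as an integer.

[1] P1: load  L2 | P0:I, P1:S(70), P2:I, P3:I | bus: BusRd
[2] P1: store L1 := 7 | P0:I, P1:M(7), P2:I, P3:I | bus: BusRdX
[3] P0: load  L2 | P0:S(70), P1:S(70), P2:I, P3:I | bus: BusRd
[4] P2: load  L2 | P0:S(70), P1:S(70), P2:S(70), P3:I | bus: BusRd
[5] P2: load  L1 | P0:I, P1:S(7), P2:S(7), P3:I | bus: BusRd,Flush
[6] P1: store L2 := 18 | P0:I, P1:M(18), P2:I, P3:I | bus: BusRdX
[7] P0: store L0 := 60 | P0:M(60), P1:I, P2:I, P3:I | bus: BusRdX
[8] P3: store L1 := 46 | P0:I, P1:I, P2:I, P3:M(46) | bus: BusRdX
[9] P2: load  L1 | P0:I, P1:I, P2:S(46), P3:S(46) | bus: BusRd,Flush
[10] P2: load  L1 | P0:I, P1:I, P2:S(46), P3:S(46) | bus: none
[11] P0: store L1 := 19 | P0:M(19), P1:I, P2:I, P3:I | bus: BusRdX
[12] P1: store L0 := 39 | P0:I, P1:M(39), P2:I, P3:I | bus: BusRdX,Flush
[13] P2: load  L0 | P0:I, P1:S(39), P2:S(39), P3:I | bus: BusRd,Flush
[14] P3: load  L1 | P0:S(19), P1:I, P2:I, P3:S(19) | bus: BusRd,Flush
[15] P1: store L0 := 19 | P0:I, P1:M(19), P2:I, P3:I | bus: BusRdX
[16] P0: load  L1 | P0:S(19), P1:I, P2:I, P3:S(19) | bus: none
[17] P3: load  L1 | P0:S(19), P1:I, P2:I, P3:S(19) | bus: none
[18] P2: load  L2 | P0:I, P1:S(18), P2:S(18), P3:I | bus: BusRd,Flush
[19] P1: store L2 := 57 | P0:I, P1:M(57), P2:I, P3:I | bus: BusRdX

memory[L2] = 18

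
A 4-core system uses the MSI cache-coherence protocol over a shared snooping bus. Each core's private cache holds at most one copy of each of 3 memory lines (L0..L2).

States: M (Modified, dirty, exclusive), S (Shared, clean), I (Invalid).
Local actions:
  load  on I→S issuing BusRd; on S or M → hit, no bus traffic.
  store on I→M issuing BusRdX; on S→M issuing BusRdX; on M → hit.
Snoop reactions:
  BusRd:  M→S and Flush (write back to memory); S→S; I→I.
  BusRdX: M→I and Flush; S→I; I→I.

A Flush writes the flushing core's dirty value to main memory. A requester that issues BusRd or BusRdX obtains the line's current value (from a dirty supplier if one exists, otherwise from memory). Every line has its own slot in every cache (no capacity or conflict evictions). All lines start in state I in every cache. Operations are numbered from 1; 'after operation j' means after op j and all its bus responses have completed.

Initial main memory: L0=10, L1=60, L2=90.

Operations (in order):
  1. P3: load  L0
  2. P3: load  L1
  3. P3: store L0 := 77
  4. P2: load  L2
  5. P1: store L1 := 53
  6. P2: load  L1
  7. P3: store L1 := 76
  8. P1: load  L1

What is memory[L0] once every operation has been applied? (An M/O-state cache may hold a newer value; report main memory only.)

memory[L0] = 10

step 1: P3: load  L0  ⟶  IIIS  (L0)  txn=BusRd  M[L0]=10
step 2: P3: load  L1  ⟶  IIIS  (L1)  txn=BusRd  M[L1]=60
step 3: P3: store L0 := 77  ⟶  IIIM  (L0)  txn=BusRdX  M[L0]=10
step 4: P2: load  L2  ⟶  IISI  (L2)  txn=BusRd  M[L2]=90
step 5: P1: store L1 := 53  ⟶  IMII  (L1)  txn=BusRdX  M[L1]=60
step 6: P2: load  L1  ⟶  ISSI  (L1)  txn=BusRd+Flush  M[L1]=53
step 7: P3: store L1 := 76  ⟶  IIIM  (L1)  txn=BusRdX  M[L1]=53
step 8: P1: load  L1  ⟶  ISIS  (L1)  txn=BusRd+Flush  M[L1]=76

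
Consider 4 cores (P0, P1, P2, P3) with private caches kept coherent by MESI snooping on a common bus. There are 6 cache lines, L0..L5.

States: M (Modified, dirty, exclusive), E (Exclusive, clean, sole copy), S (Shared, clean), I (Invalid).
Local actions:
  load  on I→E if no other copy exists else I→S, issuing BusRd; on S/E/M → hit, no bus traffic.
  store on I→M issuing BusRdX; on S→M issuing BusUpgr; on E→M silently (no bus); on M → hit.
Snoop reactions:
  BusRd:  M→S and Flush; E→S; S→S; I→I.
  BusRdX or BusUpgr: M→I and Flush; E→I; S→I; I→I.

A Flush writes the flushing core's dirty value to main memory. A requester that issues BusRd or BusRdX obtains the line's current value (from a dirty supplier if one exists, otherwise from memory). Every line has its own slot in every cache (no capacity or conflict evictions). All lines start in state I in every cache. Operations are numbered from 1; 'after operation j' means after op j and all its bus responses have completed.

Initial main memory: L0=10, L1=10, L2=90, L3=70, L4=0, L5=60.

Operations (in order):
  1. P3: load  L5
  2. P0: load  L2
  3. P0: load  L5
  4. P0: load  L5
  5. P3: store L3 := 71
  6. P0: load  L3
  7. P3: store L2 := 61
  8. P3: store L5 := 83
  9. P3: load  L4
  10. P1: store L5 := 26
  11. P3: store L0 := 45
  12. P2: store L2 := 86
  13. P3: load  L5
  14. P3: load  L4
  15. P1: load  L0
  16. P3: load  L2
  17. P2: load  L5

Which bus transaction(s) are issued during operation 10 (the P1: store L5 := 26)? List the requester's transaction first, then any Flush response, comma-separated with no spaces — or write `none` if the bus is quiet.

bus = BusRdX,Flush

[1] P3: load  L5 | P0:I, P1:I, P2:I, P3:E(60) | bus: BusRd
[2] P0: load  L2 | P0:E(90), P1:I, P2:I, P3:I | bus: BusRd
[3] P0: load  L5 | P0:S(60), P1:I, P2:I, P3:S(60) | bus: BusRd
[4] P0: load  L5 | P0:S(60), P1:I, P2:I, P3:S(60) | bus: none
[5] P3: store L3 := 71 | P0:I, P1:I, P2:I, P3:M(71) | bus: BusRdX
[6] P0: load  L3 | P0:S(71), P1:I, P2:I, P3:S(71) | bus: BusRd,Flush
[7] P3: store L2 := 61 | P0:I, P1:I, P2:I, P3:M(61) | bus: BusRdX
[8] P3: store L5 := 83 | P0:I, P1:I, P2:I, P3:M(83) | bus: BusUpgr
[9] P3: load  L4 | P0:I, P1:I, P2:I, P3:E(0) | bus: BusRd
[10] P1: store L5 := 26 | P0:I, P1:M(26), P2:I, P3:I | bus: BusRdX,Flush
[11] P3: store L0 := 45 | P0:I, P1:I, P2:I, P3:M(45) | bus: BusRdX
[12] P2: store L2 := 86 | P0:I, P1:I, P2:M(86), P3:I | bus: BusRdX,Flush
[13] P3: load  L5 | P0:I, P1:S(26), P2:I, P3:S(26) | bus: BusRd,Flush
[14] P3: load  L4 | P0:I, P1:I, P2:I, P3:E(0) | bus: none
[15] P1: load  L0 | P0:I, P1:S(45), P2:I, P3:S(45) | bus: BusRd,Flush
[16] P3: load  L2 | P0:I, P1:I, P2:S(86), P3:S(86) | bus: BusRd,Flush
[17] P2: load  L5 | P0:I, P1:S(26), P2:S(26), P3:S(26) | bus: BusRd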